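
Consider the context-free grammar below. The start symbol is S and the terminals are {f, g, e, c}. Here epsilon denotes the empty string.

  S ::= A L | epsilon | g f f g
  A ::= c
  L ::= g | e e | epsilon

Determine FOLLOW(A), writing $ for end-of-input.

FIRST(A) = {c}
FIRST(L) = {epsilon, e, g}
FIRST(S) = {epsilon, c, g}  (via A L)
FOLLOW(S) includes $ since S is the start symbol.
FOLLOW(S): S appears on no right-hand side. Thus FOLLOW(S) = {$}.
FOLLOW(A): in S::=A L, A is followed by L with FIRST {epsilon, e, g}; in S::=A L, the suffix after A is nullable, so FOLLOW(A) ⊇ FOLLOW(S) = {$}. Thus FOLLOW(A) = {$, e, g}.
FOLLOW(L): in S::=A L, the suffix after L is empty, so FOLLOW(L) ⊇ FOLLOW(S) = {$}. Thus FOLLOW(L) = {$}.

{$, e, g}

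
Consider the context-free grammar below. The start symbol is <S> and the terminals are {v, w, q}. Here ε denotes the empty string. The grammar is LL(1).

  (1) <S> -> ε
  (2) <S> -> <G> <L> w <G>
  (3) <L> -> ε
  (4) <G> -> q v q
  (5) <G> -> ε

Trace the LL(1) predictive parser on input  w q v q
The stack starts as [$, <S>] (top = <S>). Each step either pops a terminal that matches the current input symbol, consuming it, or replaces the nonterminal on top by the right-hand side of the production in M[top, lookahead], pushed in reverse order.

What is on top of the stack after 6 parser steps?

     Stack            Input      Action
  1  $ <S>            w q v q $  expand <S> -> <G> <L> w <G>
  2  $ <G> w <L> <G>  w q v q $  expand <G> -> ε
  3  $ <G> w <L>      w q v q $  expand <L> -> ε
  4  $ <G> w          w q v q $  match w
  5  $ <G>            q v q $    expand <G> -> q v q
  6  $ q v q          q v q $    match q
Stack after step 6: $ q v (top = v).

v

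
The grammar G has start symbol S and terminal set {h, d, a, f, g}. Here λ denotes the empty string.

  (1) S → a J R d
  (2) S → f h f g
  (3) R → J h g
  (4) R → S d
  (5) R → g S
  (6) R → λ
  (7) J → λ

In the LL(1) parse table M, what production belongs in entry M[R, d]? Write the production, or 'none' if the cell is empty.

FIRST(S) = {a, f}
FIRST(J) = {λ}
FIRST(R) = {λ, a, f, g, h}  (via J h g, S d)
FOLLOW(S) includes $ since S is the start symbol.
FOLLOW(R): in S→a J R d, R is followed by d with FIRST {d}. Thus FOLLOW(R) = {d}.
For R → J h g: FIRST(J h g) = {h}, so it goes in M[R, t] for t ∈ {h}.
For R → S d: FIRST(S d) = {a, f}, so it goes in M[R, t] for t ∈ {a, f}.
For R → g S: FIRST(g S) = {g}, so it goes in M[R, t] for t ∈ {g}.
For R → λ: FIRST(λ) = {λ}, so it goes in M[R, t] for t ∈ {}; since λ ∈ FIRST, also for every t ∈ FOLLOW(R) = {d}.

R → λ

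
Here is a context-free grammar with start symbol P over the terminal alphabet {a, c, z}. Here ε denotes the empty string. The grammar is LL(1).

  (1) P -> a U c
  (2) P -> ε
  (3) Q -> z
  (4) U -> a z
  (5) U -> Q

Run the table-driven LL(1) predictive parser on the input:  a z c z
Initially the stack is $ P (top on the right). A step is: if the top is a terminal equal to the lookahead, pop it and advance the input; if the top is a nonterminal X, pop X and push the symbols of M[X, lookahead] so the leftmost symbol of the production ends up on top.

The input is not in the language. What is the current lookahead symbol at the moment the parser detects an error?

z

step 1: stack=$ P  input=a z c z $  — expand P -> a U c
step 2: stack=$ c U a  input=a z c z $  — match a
step 3: stack=$ c U  input=z c z $  — expand U -> Q
step 4: stack=$ c Q  input=z c z $  — expand Q -> z
step 5: stack=$ c z  input=z c z $  — match z
step 6: stack=$ c  input=c z $  — match c
step 7: stack=$  input=z $  — error: stack empty but input remains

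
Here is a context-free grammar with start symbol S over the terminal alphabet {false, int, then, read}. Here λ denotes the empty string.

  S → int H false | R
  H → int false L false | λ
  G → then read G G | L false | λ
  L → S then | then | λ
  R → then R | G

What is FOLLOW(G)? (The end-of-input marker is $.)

{$, false, int, then}

FIRST(H): from H→int false L false we get {int}; from H→λ we get {λ}. So FIRST(H) = {λ, int}.
FIRST(S): from S→int H false we get {int}; from S→R we get {λ, false, int, then}. So FIRST(S) = {λ, false, int, then}.
FIRST(L): from L→S then we get {false, int, then}; from L→then we get {then}; from L→λ we get {λ}. So FIRST(L) = {λ, false, int, then}.
FIRST(G): from G→then read G G we get {then}; from G→L false we get {false, int, then}; from G→λ we get {λ}. So FIRST(G) = {λ, false, int, then}.
FIRST(R): from R→then R we get {then}; from R→G we get {λ, false, int, then}. So FIRST(R) = {λ, false, int, then}.
FOLLOW(S) includes $ since S is the start symbol.
FOLLOW(S): in L→S then, S is followed by then with FIRST {then}. Thus FOLLOW(S) = {$, then}.
FOLLOW(H): in S→int H false, H is followed by false with FIRST {false}. Thus FOLLOW(H) = {false}.
FOLLOW(L): in H→int false L false, L is followed by false with FIRST {false}; in G→L false, L is followed by false with FIRST {false}. Thus FOLLOW(L) = {false}.
FOLLOW(R): in S→R, the suffix after R is empty, so FOLLOW(R) ⊇ FOLLOW(S) = {$, then}; in R→then R, the suffix after R is empty (adds nothing new). Thus FOLLOW(R) = {$, then}.
FOLLOW(G): in G→then read G G (occurrence 1), G is followed by G with FIRST {λ, false, int, then}; in G→then read G G (occurrence 1), the suffix after G is nullable (adds nothing new); in G→then read G G (occurrence 2), the suffix after G is empty (adds nothing new); in R→G, the suffix after G is empty, so FOLLOW(G) ⊇ FOLLOW(R) = {$, then}. Thus FOLLOW(G) = {$, false, int, then}.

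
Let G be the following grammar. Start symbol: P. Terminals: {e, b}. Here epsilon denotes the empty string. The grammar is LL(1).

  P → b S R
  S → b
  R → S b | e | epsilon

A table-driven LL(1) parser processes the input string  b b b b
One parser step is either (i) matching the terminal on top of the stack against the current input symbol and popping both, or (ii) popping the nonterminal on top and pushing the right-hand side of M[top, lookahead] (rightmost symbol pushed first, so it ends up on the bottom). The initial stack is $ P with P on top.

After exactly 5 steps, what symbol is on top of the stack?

S

step 1: stack=$ P  input=b b b b $  — expand P → b S R
step 2: stack=$ R S b  input=b b b b $  — match b
step 3: stack=$ R S  input=b b b $  — expand S → b
step 4: stack=$ R b  input=b b b $  — match b
step 5: stack=$ R  input=b b $  — expand R → S b
Stack after step 5: $ b S (top = S).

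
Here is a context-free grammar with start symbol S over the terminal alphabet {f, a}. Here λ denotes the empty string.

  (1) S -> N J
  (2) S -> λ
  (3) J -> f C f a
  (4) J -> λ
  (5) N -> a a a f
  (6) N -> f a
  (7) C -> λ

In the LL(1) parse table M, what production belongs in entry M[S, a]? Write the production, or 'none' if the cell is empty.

FIRST(J) = {λ, f}
FIRST(N) = {a, f}
FIRST(C) = {λ}
FIRST(S) = {λ, a, f}  (via N J)
FOLLOW(S) includes $ since S is the start symbol.
FOLLOW(S): S appears on no right-hand side. Thus FOLLOW(S) = {$}.
For S -> N J: FIRST(N J) = {a, f}, so it goes in M[S, t] for t ∈ {a, f}.
For S -> λ: FIRST(λ) = {λ}, so it goes in M[S, t] for t ∈ {}; since λ ∈ FIRST, also for every t ∈ FOLLOW(S) = {$}.

S -> N J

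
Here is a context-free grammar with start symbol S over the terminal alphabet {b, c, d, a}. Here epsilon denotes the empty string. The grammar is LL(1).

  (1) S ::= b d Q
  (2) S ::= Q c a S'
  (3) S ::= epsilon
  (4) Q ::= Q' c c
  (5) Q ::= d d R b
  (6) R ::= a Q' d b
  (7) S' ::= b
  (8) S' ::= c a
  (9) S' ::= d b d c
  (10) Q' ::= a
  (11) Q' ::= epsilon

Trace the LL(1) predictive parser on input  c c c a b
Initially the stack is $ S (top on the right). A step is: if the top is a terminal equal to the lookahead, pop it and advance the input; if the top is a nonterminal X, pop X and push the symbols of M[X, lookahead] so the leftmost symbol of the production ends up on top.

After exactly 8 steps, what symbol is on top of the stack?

b

step 1: stack=$ S  input=c c c a b $  — expand S ::= Q c a S'
step 2: stack=$ S' a c Q  input=c c c a b $  — expand Q ::= Q' c c
step 3: stack=$ S' a c c c Q'  input=c c c a b $  — expand Q' ::= epsilon
step 4: stack=$ S' a c c c  input=c c c a b $  — match c
step 5: stack=$ S' a c c  input=c c a b $  — match c
step 6: stack=$ S' a c  input=c a b $  — match c
step 7: stack=$ S' a  input=a b $  — match a
step 8: stack=$ S'  input=b $  — expand S' ::= b
Stack after step 8: $ b (top = b).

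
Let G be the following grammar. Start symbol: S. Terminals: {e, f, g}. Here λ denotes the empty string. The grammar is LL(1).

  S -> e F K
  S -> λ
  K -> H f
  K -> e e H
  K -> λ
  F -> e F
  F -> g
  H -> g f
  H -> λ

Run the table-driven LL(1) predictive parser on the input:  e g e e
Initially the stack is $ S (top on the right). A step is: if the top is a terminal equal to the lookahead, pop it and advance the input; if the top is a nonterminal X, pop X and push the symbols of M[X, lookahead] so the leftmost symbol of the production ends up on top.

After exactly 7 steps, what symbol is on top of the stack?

step 1: stack=$ S  input=e g e e $  — expand S -> e F K
step 2: stack=$ K F e  input=e g e e $  — match e
step 3: stack=$ K F  input=g e e $  — expand F -> g
step 4: stack=$ K g  input=g e e $  — match g
step 5: stack=$ K  input=e e $  — expand K -> e e H
step 6: stack=$ H e e  input=e e $  — match e
step 7: stack=$ H e  input=e $  — match e
Stack after step 7: $ H (top = H).

H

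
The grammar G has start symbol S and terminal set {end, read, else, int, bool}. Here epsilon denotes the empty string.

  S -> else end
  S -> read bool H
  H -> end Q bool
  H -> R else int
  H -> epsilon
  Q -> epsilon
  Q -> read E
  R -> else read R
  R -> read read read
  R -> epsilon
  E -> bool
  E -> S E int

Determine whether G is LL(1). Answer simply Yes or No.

FIRST(S) = {else, read}
FIRST(H) = {epsilon, else, end, read}
FIRST(Q) = {epsilon, read}
FIRST(R) = {epsilon, else, read}
FIRST(E) = {bool, else, read}
FOLLOW(S) = {$, bool, else, read}
FOLLOW(H) = {$, bool, else, read}
FOLLOW(Q) = {bool}
FOLLOW(R) = {else}
FOLLOW(E) = {bool, int}
Cell M[H, else] receives both H -> R else int and H -> epsilon — the grammar is not LL(1).

No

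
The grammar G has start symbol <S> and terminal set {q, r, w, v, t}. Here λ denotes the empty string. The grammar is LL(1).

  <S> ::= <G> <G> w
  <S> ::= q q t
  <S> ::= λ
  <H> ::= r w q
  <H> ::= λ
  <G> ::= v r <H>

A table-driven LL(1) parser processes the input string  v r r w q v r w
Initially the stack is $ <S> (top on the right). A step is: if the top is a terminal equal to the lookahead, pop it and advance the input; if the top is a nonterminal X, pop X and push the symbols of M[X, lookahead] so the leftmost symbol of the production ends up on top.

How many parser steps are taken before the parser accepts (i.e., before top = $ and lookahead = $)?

      Stack            Input              Action
   1  $ <S>            v r r w q v r w $  expand <S> ::= <G> <G> w
   2  $ w <G> <G>      v r r w q v r w $  expand <G> ::= v r <H>
   3  $ w <G> <H> r v  v r r w q v r w $  match v
   4  $ w <G> <H> r    r r w q v r w $    match r
   5  $ w <G> <H>      r w q v r w $      expand <H> ::= r w q
   6  $ w <G> q w r    r w q v r w $      match r
   7  $ w <G> q w      w q v r w $        match w
   8  $ w <G> q        q v r w $          match q
   9  $ w <G>          v r w $            expand <G> ::= v r <H>
  10  $ w <H> r v      v r w $            match v
  11  $ w <H> r        r w $              match r
  12  $ w <H>          w $                expand <H> ::= λ
  13  $ w              w $                match w
Accept reached after 13 steps.

13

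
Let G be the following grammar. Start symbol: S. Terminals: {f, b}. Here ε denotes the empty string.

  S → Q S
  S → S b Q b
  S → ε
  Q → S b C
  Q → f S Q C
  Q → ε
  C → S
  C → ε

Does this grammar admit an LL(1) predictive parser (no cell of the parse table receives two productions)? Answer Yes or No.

FIRST(S) = {ε, b, f}
FIRST(Q) = {ε, b, f}
FIRST(C) = {ε, b, f}
FOLLOW(S) = {$, b, f}
FOLLOW(Q) = {$, b, f}
FOLLOW(C) = {$, b, f}
Cell M[C, $] receives both C → S and C → ε — the grammar is not LL(1).

No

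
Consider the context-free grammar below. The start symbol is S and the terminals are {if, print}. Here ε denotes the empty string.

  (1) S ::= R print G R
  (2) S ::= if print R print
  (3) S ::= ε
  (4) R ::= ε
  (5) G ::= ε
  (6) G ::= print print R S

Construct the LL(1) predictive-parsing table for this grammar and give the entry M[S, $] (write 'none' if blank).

FIRST(R): from R::=ε we get {ε}. So FIRST(R) = {ε}.
FIRST(G): from G::=ε we get {ε}; from G::=print print R S we get {print}. So FIRST(G) = {ε, print}.
FIRST(S): from S::=R print G R we get {print}; from S::=if print R print we get {if}; from S::=ε we get {ε}. So FIRST(S) = {ε, if, print}.
FOLLOW(S) includes $ since S is the start symbol.
FOLLOW(S): in G::=print print R S, the suffix after S is empty, so FOLLOW(S) ⊇ FOLLOW(G) = {$}. Thus FOLLOW(S) = {$}.
FOLLOW(G): in S::=R print G R, G is followed by R with FIRST {ε}; in S::=R print G R, the suffix after G is nullable, so FOLLOW(G) ⊇ FOLLOW(S) = {$}. Thus FOLLOW(G) = {$}.
For S ::= R print G R: FIRST(R print G R) = {print}, so it goes in M[S, t] for t ∈ {print}.
For S ::= if print R print: FIRST(if print R print) = {if}, so it goes in M[S, t] for t ∈ {if}.
For S ::= ε: FIRST(ε) = {ε}, so it goes in M[S, t] for t ∈ {}; since ε ∈ FIRST, also for every t ∈ FOLLOW(S) = {$}.

S ::= ε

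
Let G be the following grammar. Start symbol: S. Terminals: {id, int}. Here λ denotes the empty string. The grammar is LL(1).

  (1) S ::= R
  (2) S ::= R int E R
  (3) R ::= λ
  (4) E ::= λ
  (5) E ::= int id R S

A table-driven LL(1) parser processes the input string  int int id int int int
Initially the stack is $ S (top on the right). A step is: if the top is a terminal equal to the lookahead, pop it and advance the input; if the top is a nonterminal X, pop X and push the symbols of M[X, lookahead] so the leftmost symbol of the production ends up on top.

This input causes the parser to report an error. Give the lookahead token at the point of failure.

step 1: stack=$ S  input=int int id int int int $  — expand S ::= R int E R
step 2: stack=$ R E int R  input=int int id int int int $  — expand R ::= λ
step 3: stack=$ R E int  input=int int id int int int $  — match int
step 4: stack=$ R E  input=int id int int int $  — expand E ::= int id R S
step 5: stack=$ R S R id int  input=int id int int int $  — match int
step 6: stack=$ R S R id  input=id int int int $  — match id
step 7: stack=$ R S R  input=int int int $  — expand R ::= λ
step 8: stack=$ R S  input=int int int $  — expand S ::= R int E R
step 9: stack=$ R R E int R  input=int int int $  — expand R ::= λ
step 10: stack=$ R R E int  input=int int int $  — match int
step 11: stack=$ R R E  input=int int $  — expand E ::= int id R S
step 12: stack=$ R R S R id int  input=int int $  — match int
step 13: stack=$ R R S R id  input=int $  — error: top is terminal id but lookahead is int

int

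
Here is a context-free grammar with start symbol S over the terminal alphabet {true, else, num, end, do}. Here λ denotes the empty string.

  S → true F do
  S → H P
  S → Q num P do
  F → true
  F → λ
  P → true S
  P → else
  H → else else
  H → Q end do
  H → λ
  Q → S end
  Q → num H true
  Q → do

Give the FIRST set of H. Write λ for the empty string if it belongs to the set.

FIRST(F) = {λ, true}
FIRST(P) = {else, true}
FIRST(S) = {do, else, num, true}  (via H P, Q num P do)
FIRST(Q) = {do, else, num, true}  (via S end)
FIRST(H) = {λ, do, else, num, true}  (via Q end do)

{λ, do, else, num, true}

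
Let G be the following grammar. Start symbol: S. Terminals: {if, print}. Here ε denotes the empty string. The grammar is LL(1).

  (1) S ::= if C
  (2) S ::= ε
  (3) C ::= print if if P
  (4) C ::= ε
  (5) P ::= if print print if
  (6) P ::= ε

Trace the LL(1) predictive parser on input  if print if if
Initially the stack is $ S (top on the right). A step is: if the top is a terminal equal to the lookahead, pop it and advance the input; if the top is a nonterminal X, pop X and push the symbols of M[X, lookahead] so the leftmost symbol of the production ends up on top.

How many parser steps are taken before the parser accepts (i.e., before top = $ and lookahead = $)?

7

     Stack            Input             Action
  1  $ S              if print if if $  expand S ::= if C
  2  $ C if           if print if if $  match if
  3  $ C              print if if $     expand C ::= print if if P
  4  $ P if if print  print if if $     match print
  5  $ P if if        if if $           match if
  6  $ P if           if $              match if
  7  $ P              $                 expand P ::= ε
Accept reached after 7 steps.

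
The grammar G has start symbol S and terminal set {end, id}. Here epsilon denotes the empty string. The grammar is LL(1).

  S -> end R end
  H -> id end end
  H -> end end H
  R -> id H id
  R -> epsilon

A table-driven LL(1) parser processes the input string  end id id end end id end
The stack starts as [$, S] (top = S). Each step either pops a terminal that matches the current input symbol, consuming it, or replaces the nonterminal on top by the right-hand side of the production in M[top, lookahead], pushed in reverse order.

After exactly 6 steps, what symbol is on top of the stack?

end

     Stack                Input                       Action
  1  $ S                  end id id end end id end $  expand S -> end R end
  2  $ end R end          end id id end end id end $  match end
  3  $ end R              id id end end id end $      expand R -> id H id
  4  $ end id H id        id id end end id end $      match id
  5  $ end id H           id end end id end $         expand H -> id end end
  6  $ end id end end id  id end end id end $         match id
Stack after step 6: $ end id end end (top = end).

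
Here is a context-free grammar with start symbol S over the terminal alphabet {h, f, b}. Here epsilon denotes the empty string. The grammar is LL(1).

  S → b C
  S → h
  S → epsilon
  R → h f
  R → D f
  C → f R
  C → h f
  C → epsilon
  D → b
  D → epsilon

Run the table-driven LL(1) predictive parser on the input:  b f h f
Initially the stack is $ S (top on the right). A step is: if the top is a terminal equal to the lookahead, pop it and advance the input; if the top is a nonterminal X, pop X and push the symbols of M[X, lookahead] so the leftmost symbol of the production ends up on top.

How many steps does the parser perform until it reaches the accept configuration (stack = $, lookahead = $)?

7

step 1: stack=$ S  input=b f h f $  — expand S → b C
step 2: stack=$ C b  input=b f h f $  — match b
step 3: stack=$ C  input=f h f $  — expand C → f R
step 4: stack=$ R f  input=f h f $  — match f
step 5: stack=$ R  input=h f $  — expand R → h f
step 6: stack=$ f h  input=h f $  — match h
step 7: stack=$ f  input=f $  — match f
Accept reached after 7 steps.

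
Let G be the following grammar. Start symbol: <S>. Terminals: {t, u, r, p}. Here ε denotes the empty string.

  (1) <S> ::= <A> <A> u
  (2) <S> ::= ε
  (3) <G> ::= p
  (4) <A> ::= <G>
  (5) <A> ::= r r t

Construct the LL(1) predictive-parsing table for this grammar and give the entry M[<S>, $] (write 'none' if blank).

<S> ::= ε

FIRST(<G>): from <G>::=p we get {p}. So FIRST(<G>) = {p}.
FIRST(<A>): from <A>::=<G> we get {p}; from <A>::=r r t we get {r}. So FIRST(<A>) = {p, r}.
FIRST(<S>): from <S>::=<A> <A> u we get {p, r}; from <S>::=ε we get {ε}. So FIRST(<S>) = {ε, p, r}.
FOLLOW(<S>) includes $ since <S> is the start symbol.
FOLLOW(<S>): <S> appears on no right-hand side. Thus FOLLOW(<S>) = {$}.
For <S> ::= <A> <A> u: FIRST(<A> <A> u) = {p, r}, so it goes in M[<S>, t] for t ∈ {p, r}.
For <S> ::= ε: FIRST(ε) = {ε}, so it goes in M[<S>, t] for t ∈ {}; since ε ∈ FIRST, also for every t ∈ FOLLOW(<S>) = {$}.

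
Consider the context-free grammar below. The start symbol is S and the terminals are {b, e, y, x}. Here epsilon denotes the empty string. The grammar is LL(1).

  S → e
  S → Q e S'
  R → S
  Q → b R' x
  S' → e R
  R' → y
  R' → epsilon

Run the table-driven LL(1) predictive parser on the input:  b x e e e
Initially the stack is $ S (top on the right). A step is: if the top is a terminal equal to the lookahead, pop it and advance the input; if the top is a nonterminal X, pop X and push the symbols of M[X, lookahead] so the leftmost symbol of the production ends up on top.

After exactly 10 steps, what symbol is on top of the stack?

step 1: stack=$ S  input=b x e e e $  — expand S → Q e S'
step 2: stack=$ S' e Q  input=b x e e e $  — expand Q → b R' x
step 3: stack=$ S' e x R' b  input=b x e e e $  — match b
step 4: stack=$ S' e x R'  input=x e e e $  — expand R' → epsilon
step 5: stack=$ S' e x  input=x e e e $  — match x
step 6: stack=$ S' e  input=e e e $  — match e
step 7: stack=$ S'  input=e e $  — expand S' → e R
step 8: stack=$ R e  input=e e $  — match e
step 9: stack=$ R  input=e $  — expand R → S
step 10: stack=$ S  input=e $  — expand S → e
Stack after step 10: $ e (top = e).

e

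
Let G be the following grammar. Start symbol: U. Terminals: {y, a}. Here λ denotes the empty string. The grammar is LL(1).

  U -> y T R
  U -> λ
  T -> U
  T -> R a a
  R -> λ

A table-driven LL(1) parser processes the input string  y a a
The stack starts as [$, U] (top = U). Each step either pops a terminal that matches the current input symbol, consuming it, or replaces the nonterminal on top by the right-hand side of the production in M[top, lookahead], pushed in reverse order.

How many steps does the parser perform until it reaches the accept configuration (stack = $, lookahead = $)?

step 1: stack=$ U  input=y a a $  — expand U -> y T R
step 2: stack=$ R T y  input=y a a $  — match y
step 3: stack=$ R T  input=a a $  — expand T -> R a a
step 4: stack=$ R a a R  input=a a $  — expand R -> λ
step 5: stack=$ R a a  input=a a $  — match a
step 6: stack=$ R a  input=a $  — match a
step 7: stack=$ R  input=$  — expand R -> λ
Accept reached after 7 steps.

7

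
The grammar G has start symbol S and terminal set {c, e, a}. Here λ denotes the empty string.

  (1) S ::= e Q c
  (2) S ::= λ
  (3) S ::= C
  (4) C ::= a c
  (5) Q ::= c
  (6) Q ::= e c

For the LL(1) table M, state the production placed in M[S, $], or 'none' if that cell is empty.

S ::= λ

FIRST(C) = {a}
FIRST(Q) = {c, e}
FIRST(S) = {λ, a, e}  (via C)
FOLLOW(S) includes $ since S is the start symbol.
FOLLOW(S): S appears on no right-hand side. Thus FOLLOW(S) = {$}.
For S ::= e Q c: FIRST(e Q c) = {e}, so it goes in M[S, t] for t ∈ {e}.
For S ::= λ: FIRST(λ) = {λ}, so it goes in M[S, t] for t ∈ {}; since λ ∈ FIRST, also for every t ∈ FOLLOW(S) = {$}.
For S ::= C: FIRST(C) = {a}, so it goes in M[S, t] for t ∈ {a}.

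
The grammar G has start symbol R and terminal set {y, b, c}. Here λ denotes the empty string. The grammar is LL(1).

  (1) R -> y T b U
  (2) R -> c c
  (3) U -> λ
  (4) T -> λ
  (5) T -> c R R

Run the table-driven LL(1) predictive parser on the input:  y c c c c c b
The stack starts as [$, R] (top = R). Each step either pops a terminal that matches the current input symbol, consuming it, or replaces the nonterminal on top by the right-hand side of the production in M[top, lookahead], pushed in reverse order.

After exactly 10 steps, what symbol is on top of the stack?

      Stack        Input            Action
   1  $ R          y c c c c c b $  expand R -> y T b U
   2  $ U b T y    y c c c c c b $  match y
   3  $ U b T      c c c c c b $    expand T -> c R R
   4  $ U b R R c  c c c c c b $    match c
   5  $ U b R R    c c c c b $      expand R -> c c
   6  $ U b R c c  c c c c b $      match c
   7  $ U b R c    c c c b $        match c
   8  $ U b R      c c b $          expand R -> c c
   9  $ U b c c    c c b $          match c
  10  $ U b c      c b $            match c
Stack after step 10: $ U b (top = b).

b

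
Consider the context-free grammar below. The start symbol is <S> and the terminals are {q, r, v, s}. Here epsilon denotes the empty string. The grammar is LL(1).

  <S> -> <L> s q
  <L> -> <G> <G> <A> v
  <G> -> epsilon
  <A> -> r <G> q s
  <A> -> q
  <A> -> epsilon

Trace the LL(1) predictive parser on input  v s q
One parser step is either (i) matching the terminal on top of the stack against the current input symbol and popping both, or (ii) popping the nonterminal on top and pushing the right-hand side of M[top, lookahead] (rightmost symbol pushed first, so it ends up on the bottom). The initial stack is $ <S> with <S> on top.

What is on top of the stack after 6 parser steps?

     Stack                Input    Action
  1  $ <S>                v s q $  expand <S> -> <L> s q
  2  $ q s <L>            v s q $  expand <L> -> <G> <G> <A> v
  3  $ q s v <A> <G> <G>  v s q $  expand <G> -> epsilon
  4  $ q s v <A> <G>      v s q $  expand <G> -> epsilon
  5  $ q s v <A>          v s q $  expand <A> -> epsilon
  6  $ q s v              v s q $  match v
Stack after step 6: $ q s (top = s).

s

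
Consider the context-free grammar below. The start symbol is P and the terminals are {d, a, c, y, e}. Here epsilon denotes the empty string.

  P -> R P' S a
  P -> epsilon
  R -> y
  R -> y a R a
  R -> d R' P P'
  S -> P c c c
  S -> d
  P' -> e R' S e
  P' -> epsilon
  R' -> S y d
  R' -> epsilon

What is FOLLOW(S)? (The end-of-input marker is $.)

FIRST(R): from R->y we get {y}; from R->y a R a we get {y}; from R->d R' P P' we get {d}. So FIRST(R) = {d, y}.
FIRST(P'): from P'->e R' S e we get {e}; from P'->epsilon we get {epsilon}. So FIRST(P') = {epsilon, e}.
FIRST(P): from P->R P' S a we get {d, y}; from P->epsilon we get {epsilon}. So FIRST(P) = {epsilon, d, y}.
FIRST(S): from S->P c c c we get {c, d, y}; from S->d we get {d}. So FIRST(S) = {c, d, y}.
FIRST(R'): from R'->S y d we get {c, d, y}; from R'->epsilon we get {epsilon}. So FIRST(R') = {epsilon, c, d, y}.
FOLLOW(P) includes $ since P is the start symbol.
FOLLOW(R): in P->R P' S a, R is followed by P' S a with FIRST {c, d, e, y}; in R->y a R a, R is followed by a with FIRST {a}. Thus FOLLOW(R) = {a, c, d, e, y}.
FOLLOW(P): in R->d R' P P', P is followed by P' with FIRST {epsilon, e}; in R->d R' P P', the suffix after P is nullable, so FOLLOW(P) ⊇ FOLLOW(R) = {a, c, d, e, y}; in S->P c c c, P is followed by c c c with FIRST {c}. Thus FOLLOW(P) = {$, a, c, d, e, y}.
FOLLOW(S): in P->R P' S a, S is followed by a with FIRST {a}; in P'->e R' S e, S is followed by e with FIRST {e}; in R'->S y d, S is followed by y d with FIRST {y}. Thus FOLLOW(S) = {a, e, y}.
FOLLOW(P'): in P->R P' S a, P' is followed by S a with FIRST {c, d, y}; in R->d R' P P', the suffix after P' is empty, so FOLLOW(P') ⊇ FOLLOW(R) = {a, c, d, e, y}. Thus FOLLOW(P') = {a, c, d, e, y}.
FOLLOW(R'): in R->d R' P P', R' is followed by P P' with FIRST {epsilon, d, e, y}; in R->d R' P P', the suffix after R' is nullable, so FOLLOW(R') ⊇ FOLLOW(R) = {a, c, d, e, y}; in P'->e R' S e, R' is followed by S e with FIRST {c, d, y}. Thus FOLLOW(R') = {a, c, d, e, y}.

{a, e, y}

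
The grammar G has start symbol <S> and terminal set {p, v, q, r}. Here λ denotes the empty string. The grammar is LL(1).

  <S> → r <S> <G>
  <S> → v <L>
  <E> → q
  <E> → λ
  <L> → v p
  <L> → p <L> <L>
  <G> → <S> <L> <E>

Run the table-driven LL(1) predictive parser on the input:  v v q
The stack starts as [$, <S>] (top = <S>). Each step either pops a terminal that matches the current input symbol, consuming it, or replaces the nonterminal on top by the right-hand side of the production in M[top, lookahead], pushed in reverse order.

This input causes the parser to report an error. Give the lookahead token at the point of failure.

q

     Stack    Input    Action
  1  $ <S>    v v q $  expand <S> → v <L>
  2  $ <L> v  v v q $  match v
  3  $ <L>    v q $    expand <L> → v p
  4  $ p v    v q $    match v
  5  $ p      q $      error: top is terminal p but lookahead is q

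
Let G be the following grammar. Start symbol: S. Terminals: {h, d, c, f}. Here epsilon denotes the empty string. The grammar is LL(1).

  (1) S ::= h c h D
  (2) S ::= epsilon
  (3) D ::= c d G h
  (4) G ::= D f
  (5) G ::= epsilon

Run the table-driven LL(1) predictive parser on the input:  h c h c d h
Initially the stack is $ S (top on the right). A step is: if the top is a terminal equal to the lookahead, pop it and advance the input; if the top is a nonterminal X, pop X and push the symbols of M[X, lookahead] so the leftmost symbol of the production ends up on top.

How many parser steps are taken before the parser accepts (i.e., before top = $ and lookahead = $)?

step 1: stack=$ S  input=h c h c d h $  — expand S ::= h c h D
step 2: stack=$ D h c h  input=h c h c d h $  — match h
step 3: stack=$ D h c  input=c h c d h $  — match c
step 4: stack=$ D h  input=h c d h $  — match h
step 5: stack=$ D  input=c d h $  — expand D ::= c d G h
step 6: stack=$ h G d c  input=c d h $  — match c
step 7: stack=$ h G d  input=d h $  — match d
step 8: stack=$ h G  input=h $  — expand G ::= epsilon
step 9: stack=$ h  input=h $  — match h
Accept reached after 9 steps.

9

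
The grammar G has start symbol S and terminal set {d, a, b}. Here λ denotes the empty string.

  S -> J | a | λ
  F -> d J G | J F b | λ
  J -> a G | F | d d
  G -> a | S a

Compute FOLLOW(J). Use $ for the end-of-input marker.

{$, a, b, d}

FIRST(S) = {λ, a, b, d}  (via J)
FIRST(G) = {a, b, d}  (via S a)
FIRST(F) = {λ, a, b, d}  (via J F b)
FIRST(J) = {λ, a, b, d}  (via F)
FOLLOW(S) includes $ since S is the start symbol.
FOLLOW(S): in G->S a, S is followed by a with FIRST {a}. Thus FOLLOW(S) = {$, a}.
FOLLOW(J): in S->J, the suffix after J is empty, so FOLLOW(J) ⊇ FOLLOW(S) = {$, a}; in F->d J G, J is followed by G with FIRST {a, b, d}; in F->J F b, J is followed by F b with FIRST {a, b, d}. Thus FOLLOW(J) = {$, a, b, d}.
FOLLOW(F): in F->J F b, F is followed by b with FIRST {b}; in J->F, the suffix after F is empty, so FOLLOW(F) ⊇ FOLLOW(J) = {$, a, b, d}. Thus FOLLOW(F) = {$, a, b, d}.
FOLLOW(G): in F->d J G, the suffix after G is empty, so FOLLOW(G) ⊇ FOLLOW(F) = {$, a, b, d}; in J->a G, the suffix after G is empty, so FOLLOW(G) ⊇ FOLLOW(J) = {$, a, b, d}. Thus FOLLOW(G) = {$, a, b, d}.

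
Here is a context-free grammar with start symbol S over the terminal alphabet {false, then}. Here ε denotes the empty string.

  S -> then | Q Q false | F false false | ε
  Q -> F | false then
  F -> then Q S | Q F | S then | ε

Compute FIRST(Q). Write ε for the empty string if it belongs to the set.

FIRST(S): from S->then we get {then}; from S->Q Q false we get {false, then}; from S->F false false we get {false, then}; from S->ε we get {ε}. So FIRST(S) = {ε, false, then}.
FIRST(Q): from Q->F we get {ε, false, then}; from Q->false then we get {false}. So FIRST(Q) = {ε, false, then}.
FIRST(F): from F->then Q S we get {then}; from F->Q F we get {ε, false, then}; from F->S then we get {false, then}; from F->ε we get {ε}. So FIRST(F) = {ε, false, then}.

{ε, false, then}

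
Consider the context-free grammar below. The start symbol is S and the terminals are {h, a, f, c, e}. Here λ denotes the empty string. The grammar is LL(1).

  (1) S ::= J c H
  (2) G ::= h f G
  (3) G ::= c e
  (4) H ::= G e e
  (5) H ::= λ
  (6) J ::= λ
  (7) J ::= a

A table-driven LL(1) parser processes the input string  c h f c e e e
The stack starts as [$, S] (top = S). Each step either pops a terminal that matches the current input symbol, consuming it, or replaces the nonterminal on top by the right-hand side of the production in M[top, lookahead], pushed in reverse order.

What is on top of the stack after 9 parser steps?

e

step 1: stack=$ S  input=c h f c e e e $  — expand S ::= J c H
step 2: stack=$ H c J  input=c h f c e e e $  — expand J ::= λ
step 3: stack=$ H c  input=c h f c e e e $  — match c
step 4: stack=$ H  input=h f c e e e $  — expand H ::= G e e
step 5: stack=$ e e G  input=h f c e e e $  — expand G ::= h f G
step 6: stack=$ e e G f h  input=h f c e e e $  — match h
step 7: stack=$ e e G f  input=f c e e e $  — match f
step 8: stack=$ e e G  input=c e e e $  — expand G ::= c e
step 9: stack=$ e e e c  input=c e e e $  — match c
Stack after step 9: $ e e e (top = e).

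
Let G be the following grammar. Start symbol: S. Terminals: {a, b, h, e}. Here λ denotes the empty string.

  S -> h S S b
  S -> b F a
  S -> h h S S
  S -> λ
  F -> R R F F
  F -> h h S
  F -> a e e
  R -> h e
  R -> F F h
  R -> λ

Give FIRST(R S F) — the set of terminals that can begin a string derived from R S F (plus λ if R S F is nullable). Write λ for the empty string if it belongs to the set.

{a, b, h}

FIRST(S) = {λ, b, h}
FIRST(F) = {a, h}  (via R R F F)
FIRST(R) = {λ, a, h}  (via F F h)
FIRST(R S F): take FIRST of each symbol in turn, carrying on past any symbol whose FIRST contains λ; result {a, b, h}.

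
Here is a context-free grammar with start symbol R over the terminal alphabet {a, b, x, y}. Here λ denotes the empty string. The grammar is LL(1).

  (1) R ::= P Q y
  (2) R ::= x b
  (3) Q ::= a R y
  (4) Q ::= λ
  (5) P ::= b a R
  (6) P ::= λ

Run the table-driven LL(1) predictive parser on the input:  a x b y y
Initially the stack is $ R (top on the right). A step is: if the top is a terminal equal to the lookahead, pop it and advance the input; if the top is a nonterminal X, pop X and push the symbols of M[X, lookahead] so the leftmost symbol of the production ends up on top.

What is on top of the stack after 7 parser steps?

y

     Stack      Input        Action
  1  $ R        a x b y y $  expand R ::= P Q y
  2  $ y Q P    a x b y y $  expand P ::= λ
  3  $ y Q      a x b y y $  expand Q ::= a R y
  4  $ y y R a  a x b y y $  match a
  5  $ y y R    x b y y $    expand R ::= x b
  6  $ y y b x  x b y y $    match x
  7  $ y y b    b y y $      match b
Stack after step 7: $ y y (top = y).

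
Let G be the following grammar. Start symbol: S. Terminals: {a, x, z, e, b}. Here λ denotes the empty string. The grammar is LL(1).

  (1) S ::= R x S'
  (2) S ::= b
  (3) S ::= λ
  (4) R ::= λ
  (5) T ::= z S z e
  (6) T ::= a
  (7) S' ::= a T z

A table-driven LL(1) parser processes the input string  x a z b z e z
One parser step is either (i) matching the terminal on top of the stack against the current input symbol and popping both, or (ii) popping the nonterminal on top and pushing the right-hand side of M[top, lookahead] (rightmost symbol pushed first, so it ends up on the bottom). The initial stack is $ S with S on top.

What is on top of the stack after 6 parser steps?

     Stack     Input            Action
  1  $ S       x a z b z e z $  expand S ::= R x S'
  2  $ S' x R  x a z b z e z $  expand R ::= λ
  3  $ S' x    x a z b z e z $  match x
  4  $ S'      a z b z e z $    expand S' ::= a T z
  5  $ z T a   a z b z e z $    match a
  6  $ z T     z b z e z $      expand T ::= z S z e
Stack after step 6: $ z e z S z (top = z).

z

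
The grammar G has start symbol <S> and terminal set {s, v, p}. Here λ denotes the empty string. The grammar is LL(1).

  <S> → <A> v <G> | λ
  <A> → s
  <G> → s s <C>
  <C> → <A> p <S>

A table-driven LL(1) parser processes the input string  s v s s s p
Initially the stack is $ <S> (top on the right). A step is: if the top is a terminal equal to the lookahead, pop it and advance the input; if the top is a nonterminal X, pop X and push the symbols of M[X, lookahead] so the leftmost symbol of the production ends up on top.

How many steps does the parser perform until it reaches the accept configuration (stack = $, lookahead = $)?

12

      Stack        Input          Action
   1  $ <S>        s v s s s p $  expand <S> → <A> v <G>
   2  $ <G> v <A>  s v s s s p $  expand <A> → s
   3  $ <G> v s    s v s s s p $  match s
   4  $ <G> v      v s s s p $    match v
   5  $ <G>        s s s p $      expand <G> → s s <C>
   6  $ <C> s s    s s s p $      match s
   7  $ <C> s      s s p $        match s
   8  $ <C>        s p $          expand <C> → <A> p <S>
   9  $ <S> p <A>  s p $          expand <A> → s
  10  $ <S> p s    s p $          match s
  11  $ <S> p      p $            match p
  12  $ <S>        $              expand <S> → λ
Accept reached after 12 steps.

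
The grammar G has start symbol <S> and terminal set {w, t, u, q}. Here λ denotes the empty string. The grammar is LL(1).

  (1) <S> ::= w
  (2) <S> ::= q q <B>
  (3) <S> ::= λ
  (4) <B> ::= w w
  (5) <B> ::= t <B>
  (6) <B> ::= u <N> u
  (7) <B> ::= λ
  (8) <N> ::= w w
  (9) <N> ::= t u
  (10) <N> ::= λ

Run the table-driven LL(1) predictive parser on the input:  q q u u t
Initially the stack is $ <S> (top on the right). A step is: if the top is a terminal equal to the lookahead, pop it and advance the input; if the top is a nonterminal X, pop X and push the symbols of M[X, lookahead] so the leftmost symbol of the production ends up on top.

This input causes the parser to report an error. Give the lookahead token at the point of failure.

step 1: stack=$ <S>  input=q q u u t $  — expand <S> ::= q q <B>
step 2: stack=$ <B> q q  input=q q u u t $  — match q
step 3: stack=$ <B> q  input=q u u t $  — match q
step 4: stack=$ <B>  input=u u t $  — expand <B> ::= u <N> u
step 5: stack=$ u <N> u  input=u u t $  — match u
step 6: stack=$ u <N>  input=u t $  — expand <N> ::= λ
step 7: stack=$ u  input=u t $  — match u
step 8: stack=$  input=t $  — error: stack empty but input remains

t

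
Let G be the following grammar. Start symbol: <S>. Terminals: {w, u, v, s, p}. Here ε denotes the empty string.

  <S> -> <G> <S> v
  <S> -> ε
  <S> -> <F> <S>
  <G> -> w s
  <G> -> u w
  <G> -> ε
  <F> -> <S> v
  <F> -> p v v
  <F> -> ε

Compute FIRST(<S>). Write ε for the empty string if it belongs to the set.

FIRST(<G>): from <G>->w s we get {w}; from <G>->u w we get {u}; from <G>->ε we get {ε}. So FIRST(<G>) = {ε, u, w}.
FIRST(<S>): from <S>-><G> <S> v we get {p, u, v, w}; from <S>->ε we get {ε}; from <S>-><F> <S> we get {ε, p, u, v, w}. So FIRST(<S>) = {ε, p, u, v, w}.
FIRST(<F>): from <F>-><S> v we get {p, u, v, w}; from <F>->p v v we get {p}; from <F>->ε we get {ε}. So FIRST(<F>) = {ε, p, u, v, w}.

{ε, p, u, v, w}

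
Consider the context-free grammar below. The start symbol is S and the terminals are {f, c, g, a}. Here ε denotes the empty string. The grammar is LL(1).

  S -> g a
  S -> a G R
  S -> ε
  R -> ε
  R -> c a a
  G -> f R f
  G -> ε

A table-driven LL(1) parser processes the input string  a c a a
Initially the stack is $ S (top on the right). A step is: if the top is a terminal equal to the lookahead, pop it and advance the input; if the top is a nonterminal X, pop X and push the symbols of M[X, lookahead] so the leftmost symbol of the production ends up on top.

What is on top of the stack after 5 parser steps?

step 1: stack=$ S  input=a c a a $  — expand S -> a G R
step 2: stack=$ R G a  input=a c a a $  — match a
step 3: stack=$ R G  input=c a a $  — expand G -> ε
step 4: stack=$ R  input=c a a $  — expand R -> c a a
step 5: stack=$ a a c  input=c a a $  — match c
Stack after step 5: $ a a (top = a).

a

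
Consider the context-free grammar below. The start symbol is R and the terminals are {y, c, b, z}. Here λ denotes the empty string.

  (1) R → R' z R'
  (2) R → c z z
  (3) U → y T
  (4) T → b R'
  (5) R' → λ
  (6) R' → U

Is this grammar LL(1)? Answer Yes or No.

Yes

FIRST(R) = {c, y, z}
FIRST(U) = {y}
FIRST(T) = {b}
FIRST(R') = {λ, y}
FOLLOW(R) = {$}
FOLLOW(U) = {$, z}
FOLLOW(T) = {$, z}
FOLLOW(R') = {$, z}
Each cell of M receives at most one production.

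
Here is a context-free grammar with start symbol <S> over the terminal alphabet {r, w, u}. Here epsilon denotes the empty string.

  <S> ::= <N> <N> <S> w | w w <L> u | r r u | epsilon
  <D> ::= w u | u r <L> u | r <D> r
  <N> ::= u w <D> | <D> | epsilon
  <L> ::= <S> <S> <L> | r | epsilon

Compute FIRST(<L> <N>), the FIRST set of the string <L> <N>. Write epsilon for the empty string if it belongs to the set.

FIRST(<D>): from <D>::=w u we get {w}; from <D>::=u r <L> u we get {u}; from <D>::=r <D> r we get {r}. So FIRST(<D>) = {r, u, w}.
FIRST(<N>): from <N>::=u w <D> we get {u}; from <N>::=<D> we get {r, u, w}; from <N>::=epsilon we get {epsilon}. So FIRST(<N>) = {epsilon, r, u, w}.
FIRST(<S>): from <S>::=<N> <N> <S> w we get {r, u, w}; from <S>::=w w <L> u we get {w}; from <S>::=r r u we get {r}; from <S>::=epsilon we get {epsilon}. So FIRST(<S>) = {epsilon, r, u, w}.
FIRST(<L>): from <L>::=<S> <S> <L> we get {epsilon, r, u, w}; from <L>::=r we get {r}; from <L>::=epsilon we get {epsilon}. So FIRST(<L>) = {epsilon, r, u, w}.
FIRST(<L> <N>): take FIRST of each symbol in turn, carrying on past any symbol whose FIRST contains epsilon; result {epsilon, r, u, w}.

{epsilon, r, u, w}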